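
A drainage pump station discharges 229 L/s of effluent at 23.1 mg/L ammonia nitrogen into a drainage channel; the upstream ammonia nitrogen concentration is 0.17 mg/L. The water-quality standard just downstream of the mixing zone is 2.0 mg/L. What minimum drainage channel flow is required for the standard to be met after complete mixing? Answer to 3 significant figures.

2640 L/s

Set C_mix = 2.0: (Q·0.1700 + 229.0·23.10) / (Q + 229.0) = 2.0
→ Q = 229.0·(23.10 − 2.0)/(2.0 − 0.1700) = 2640 L/s.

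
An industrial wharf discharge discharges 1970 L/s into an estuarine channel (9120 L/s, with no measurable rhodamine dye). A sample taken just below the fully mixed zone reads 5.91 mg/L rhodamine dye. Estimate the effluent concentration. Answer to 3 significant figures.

Mass balance: 9120·0 + 1970·Cₑ = 11090·5.910
→ Cₑ = (11090·5.910 − 9120·0) / 1970 = 33.27 mg/L.

33.3 mg/L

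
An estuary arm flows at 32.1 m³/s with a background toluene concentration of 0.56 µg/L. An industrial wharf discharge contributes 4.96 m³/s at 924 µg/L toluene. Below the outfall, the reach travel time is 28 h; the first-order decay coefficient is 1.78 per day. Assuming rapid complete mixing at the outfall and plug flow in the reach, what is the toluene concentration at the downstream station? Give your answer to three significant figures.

Mixed concentration C = ΣQC/ΣQ = (32.10·0.5600 + 4.960·924.0) / 37.06 = 4601/37.06 = 124.2 µg/L.
First-order decay: C = 124.2·exp(−k·t) = 124.2·0.1253 = 15.56 µg/L.

15.6 µg/L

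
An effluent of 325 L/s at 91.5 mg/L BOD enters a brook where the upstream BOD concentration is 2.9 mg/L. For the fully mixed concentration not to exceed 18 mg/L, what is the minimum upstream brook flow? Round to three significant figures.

1580 L/s

Set C_mix = 18: (Q·2.900 + 325.0·91.50) / (Q + 325.0) = 18
→ Q = 325.0·(91.50 − 18)/(18 − 2.900) = 1582 L/s.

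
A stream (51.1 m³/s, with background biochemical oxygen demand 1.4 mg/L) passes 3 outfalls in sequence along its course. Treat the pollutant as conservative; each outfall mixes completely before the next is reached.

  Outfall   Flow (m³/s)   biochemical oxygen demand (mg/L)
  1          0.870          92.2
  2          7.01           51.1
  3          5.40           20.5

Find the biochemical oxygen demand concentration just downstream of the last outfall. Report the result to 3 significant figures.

Outfall 1: combined Q = 51.97 m³/s; C = (51.10·1.400 + 0.8700·92.20)/51.97 = 2.920 mg/L.
Outfall 2: combined Q = 58.98 m³/s; C = (51.97·2.920 + 7.010·51.10)/58.98 = 8.646 mg/L.
Outfall 3: combined Q = 64.38 m³/s; C = (58.98·8.646 + 5.400·20.50)/64.38 = 9.641 mg/L.

9.64 mg/L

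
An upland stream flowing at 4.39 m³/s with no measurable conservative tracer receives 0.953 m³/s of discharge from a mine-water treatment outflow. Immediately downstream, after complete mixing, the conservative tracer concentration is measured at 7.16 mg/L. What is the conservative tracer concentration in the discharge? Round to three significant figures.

40.1 mg/L

Mass balance: 4.390·0 + 0.9530·Cₑ = 5.343·7.160
→ Cₑ = (5.343·7.160 − 4.390·0) / 0.9530 = 40.14 mg/L.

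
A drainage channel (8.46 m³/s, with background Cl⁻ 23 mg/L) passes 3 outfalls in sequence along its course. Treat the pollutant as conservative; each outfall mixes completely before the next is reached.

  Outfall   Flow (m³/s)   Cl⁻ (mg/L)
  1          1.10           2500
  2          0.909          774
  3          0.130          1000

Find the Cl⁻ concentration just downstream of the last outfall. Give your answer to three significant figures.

After outfall 1: Q = 8.460 + 1.100 = 9.560 m³/s; C = (8.460·23.00 + 1.100·2500)/9.560 = 308.0 mg/L.
After outfall 2: Q = 9.560 + 0.9090 = 10.47 m³/s; C = (9.560·308.0 + 0.9090·774.0)/10.47 = 348.5 mg/L.
After outfall 3: Q = 10.47 + 0.1300 = 10.60 m³/s; C = (10.47·348.5 + 0.1300·1000)/10.60 = 356.5 mg/L.

356 mg/L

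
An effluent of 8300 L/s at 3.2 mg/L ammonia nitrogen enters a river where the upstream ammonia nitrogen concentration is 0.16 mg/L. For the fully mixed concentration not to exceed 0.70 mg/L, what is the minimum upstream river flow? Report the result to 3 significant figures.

38400 L/s

Set C_mix = 0.70: (Q·0.1600 + 8300·3.200) / (Q + 8300) = 0.70
→ Q = 8300·(3.200 − 0.70)/(0.70 − 0.1600) = 38430 L/s.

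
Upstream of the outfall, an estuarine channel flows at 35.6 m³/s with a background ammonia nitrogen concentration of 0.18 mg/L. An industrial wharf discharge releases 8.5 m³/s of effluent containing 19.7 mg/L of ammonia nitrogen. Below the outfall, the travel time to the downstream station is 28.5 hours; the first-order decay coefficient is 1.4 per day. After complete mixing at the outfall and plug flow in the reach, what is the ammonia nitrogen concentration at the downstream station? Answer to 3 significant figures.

Mixed concentration C = ΣQC/ΣQ = (35.60·0.1800 + 8.500·19.70) / 44.10 = 173.9/44.10 = 3.942 mg/L.
Applying C = C₀e^(−kt): 3.942 × 0.1897 = 0.7477 mg/L.

0.748 mg/L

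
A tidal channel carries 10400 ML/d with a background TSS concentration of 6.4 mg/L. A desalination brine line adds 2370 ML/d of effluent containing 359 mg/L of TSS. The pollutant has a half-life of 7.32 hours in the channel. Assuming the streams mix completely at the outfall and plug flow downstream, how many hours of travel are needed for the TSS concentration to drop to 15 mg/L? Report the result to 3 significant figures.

After mixing, C = (10400·6.400 + 2370·359.0) / 12770 = 917400/12770 = 71.84 mg/L.
Half-life 7.32 h → k = ln 2 / 7.32 = 0.09469 h⁻¹ = 2.273 d⁻¹.
71.84·exp(−k·t) = 15 → t = ln(71.84/15)/k = 59550 s = 16.54 h.

16.5 h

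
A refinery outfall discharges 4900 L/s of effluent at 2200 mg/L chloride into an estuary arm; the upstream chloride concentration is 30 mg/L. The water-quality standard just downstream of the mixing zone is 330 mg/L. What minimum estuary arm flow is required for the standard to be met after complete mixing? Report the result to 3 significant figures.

30500 L/s

Set C_mix = 330: (Q·30.00 + 4900·2200) / (Q + 4900) = 330
→ Q = 4900·(2200 − 330)/(330 − 30.00) = 30540 L/s.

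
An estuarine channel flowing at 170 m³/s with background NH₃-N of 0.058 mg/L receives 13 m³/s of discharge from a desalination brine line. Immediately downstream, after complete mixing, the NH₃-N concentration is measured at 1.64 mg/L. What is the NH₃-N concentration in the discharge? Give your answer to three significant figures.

22.3 mg/L

Mass balance: 170.0·0.05800 + 13.00·Cₑ = 183.0·1.640
→ Cₑ = (183.0·1.640 − 170.0·0.05800) / 13.00 = 22.33 mg/L.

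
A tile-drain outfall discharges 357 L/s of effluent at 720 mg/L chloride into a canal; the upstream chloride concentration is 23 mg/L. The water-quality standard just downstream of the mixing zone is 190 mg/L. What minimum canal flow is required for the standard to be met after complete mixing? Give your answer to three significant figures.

Set C_mix = 190: (Q·23.00 + 357.0·720.0) / (Q + 357.0) = 190
→ Q = 357.0·(720.0 − 190)/(190 − 23.00) = 1133 L/s.

1130 L/s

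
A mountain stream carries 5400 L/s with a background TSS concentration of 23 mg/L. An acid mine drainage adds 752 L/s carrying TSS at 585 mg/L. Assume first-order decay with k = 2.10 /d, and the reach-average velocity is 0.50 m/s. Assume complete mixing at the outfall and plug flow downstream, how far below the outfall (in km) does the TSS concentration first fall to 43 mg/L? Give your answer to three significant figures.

15.6 km

After mixing, C = (5400·23.00 + 752.0·585.0) / 6152 = 564100/6152 = 91.70 mg/L.
Set 91.70·exp(−k·t) = 43 → t = ln(91.70/43)/k = 31160 s = 8.655 h.
Distance = v·t = 0.50·31160 = 15580 m = 15.58 km.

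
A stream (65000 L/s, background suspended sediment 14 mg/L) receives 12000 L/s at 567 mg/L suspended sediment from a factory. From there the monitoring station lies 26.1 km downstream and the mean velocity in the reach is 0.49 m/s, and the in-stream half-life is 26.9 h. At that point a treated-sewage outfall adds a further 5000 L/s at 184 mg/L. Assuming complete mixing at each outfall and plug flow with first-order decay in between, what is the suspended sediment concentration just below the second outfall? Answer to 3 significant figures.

Conservation of mass: C = (65000·14.00 + 12000·567.0) / 77000 = 7714000/77000 = 100.2 mg/L; combined flow 77000 L/s.
Travel time t = 26.1·1000 / 0.49 = 53270 s = 14.80 h.
Half-life 26.9 h → k = ln 2 / 26.9 = 0.02577 h⁻¹ = 0.6184 d⁻¹.
First-order decay: C = 100.2·exp(−k·t) = 100.2·0.6830 = 68.42 mg/L.
Second outfall: C = (77000·68.42 + 5000·184.0)/82000 = 75.47 mg/L.

75.5 mg/L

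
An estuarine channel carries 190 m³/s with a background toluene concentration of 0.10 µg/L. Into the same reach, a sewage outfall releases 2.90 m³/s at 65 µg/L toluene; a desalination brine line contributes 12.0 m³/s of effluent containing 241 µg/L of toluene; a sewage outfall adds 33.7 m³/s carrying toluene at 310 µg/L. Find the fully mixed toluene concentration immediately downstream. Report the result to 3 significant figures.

Mixed concentration C = ΣQC/ΣQ = (190.0·0.1000 + 2.900·65.00 + 12.00·241.0 + 33.70·310.0) / 238.6 = 13550/238.6 = 56.77 µg/L.

56.8 µg/L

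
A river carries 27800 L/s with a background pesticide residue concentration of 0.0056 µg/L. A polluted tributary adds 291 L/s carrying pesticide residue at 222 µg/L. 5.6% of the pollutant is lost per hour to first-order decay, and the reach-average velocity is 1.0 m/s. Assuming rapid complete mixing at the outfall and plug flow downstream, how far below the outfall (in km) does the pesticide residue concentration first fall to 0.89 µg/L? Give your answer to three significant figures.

59.5 km

Mass balance: C = (27800·0.005600 + 291.0·222.0) / 28090 = 64760/28090 = 2.305 µg/L.
5.6%/h lost → k = −ln(1 − 0.056) = 0.05763 h⁻¹.
Set 2.305·exp(−k·t) = 0.89 → t = ln(2.305/0.89)/k = 59450 s = 16.51 h.
Distance = v·t = 1.0·59450 = 59450 m = 59.45 km.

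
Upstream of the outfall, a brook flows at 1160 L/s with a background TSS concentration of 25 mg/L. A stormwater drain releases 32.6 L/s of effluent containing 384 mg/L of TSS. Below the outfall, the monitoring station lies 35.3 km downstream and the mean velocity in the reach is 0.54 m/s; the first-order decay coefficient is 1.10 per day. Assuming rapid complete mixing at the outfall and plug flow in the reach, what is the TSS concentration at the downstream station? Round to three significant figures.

Conservation of mass: C = (1160·25.00 + 32.60·384.0) / 1193 = 41520/1193 = 34.81 mg/L.
Travel time t = 35.3·1000 / 0.54 = 65370 s = 18.16 h.
Applying C = C₀e^(−kt): 34.81 × 0.4351 = 15.15 mg/L.

15.1 mg/L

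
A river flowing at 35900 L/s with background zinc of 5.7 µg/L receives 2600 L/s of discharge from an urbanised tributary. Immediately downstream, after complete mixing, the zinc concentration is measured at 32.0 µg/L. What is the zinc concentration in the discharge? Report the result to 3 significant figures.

Mass balance: 35900·5.700 + 2600·Cₑ = 38500·32.00
→ Cₑ = (38500·32.00 − 35900·5.700) / 2600 = 395.1 µg/L.

395 µg/L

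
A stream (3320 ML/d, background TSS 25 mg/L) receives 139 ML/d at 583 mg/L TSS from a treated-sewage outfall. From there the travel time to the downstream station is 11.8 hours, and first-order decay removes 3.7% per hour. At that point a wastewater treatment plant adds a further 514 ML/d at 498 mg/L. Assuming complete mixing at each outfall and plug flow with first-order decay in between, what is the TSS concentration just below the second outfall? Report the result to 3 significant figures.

90.9 mg/L

Mass balance: C = (3320·25.00 + 139.0·583.0) / 3459 = 164000/3459 = 47.42 mg/L; combined flow 3459 ML/d.
3.7%/h lost → k = −ln(1 − 0.037) = 0.03770 h⁻¹.
Decay over the reach: 47.42·exp(−kt) = 47.42·0.6409 = 30.39 mg/L.
At the second outfall, C = (3459·30.39 + 514.0·498.0) / (3459 + 514.0) = 90.89 mg/L.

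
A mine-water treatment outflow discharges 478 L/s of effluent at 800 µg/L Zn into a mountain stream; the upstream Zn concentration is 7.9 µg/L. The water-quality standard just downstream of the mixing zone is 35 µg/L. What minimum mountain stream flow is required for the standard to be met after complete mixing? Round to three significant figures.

13500 L/s

Set C_mix = 35: (Q·7.900 + 478.0·800.0) / (Q + 478.0) = 35
→ Q = 478.0·(800.0 − 35)/(35 − 7.900) = 13490 L/s.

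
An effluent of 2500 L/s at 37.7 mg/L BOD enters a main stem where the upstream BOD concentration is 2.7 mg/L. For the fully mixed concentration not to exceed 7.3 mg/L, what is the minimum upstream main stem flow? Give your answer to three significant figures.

16500 L/s

Set C_mix = 7.3: (Q·2.700 + 2500·37.70) / (Q + 2500) = 7.3
→ Q = 2500·(37.70 − 7.3)/(7.3 − 2.700) = 16520 L/s.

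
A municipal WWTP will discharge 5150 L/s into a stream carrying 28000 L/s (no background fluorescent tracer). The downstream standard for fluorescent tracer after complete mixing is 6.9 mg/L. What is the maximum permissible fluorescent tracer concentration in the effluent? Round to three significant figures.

At the limit, (Qr·Cr + Qe·Cₑ)/(Qr + Qe) = 6.9:
Cₑ = (33150·6.9 − 28000·0) / 5150 = 44.41 mg/L.

44.4 mg/L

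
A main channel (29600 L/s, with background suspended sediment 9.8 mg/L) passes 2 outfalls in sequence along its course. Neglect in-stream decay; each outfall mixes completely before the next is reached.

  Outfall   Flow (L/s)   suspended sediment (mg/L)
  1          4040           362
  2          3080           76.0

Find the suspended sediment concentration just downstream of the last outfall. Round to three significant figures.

54.1 mg/L

Outfall 1: combined Q = 33640 L/s; C = (29600·9.800 + 4040·362.0)/33640 = 52.10 mg/L.
Outfall 2: combined Q = 36720 L/s; C = (33640·52.10 + 3080·76.00)/36720 = 54.10 mg/L.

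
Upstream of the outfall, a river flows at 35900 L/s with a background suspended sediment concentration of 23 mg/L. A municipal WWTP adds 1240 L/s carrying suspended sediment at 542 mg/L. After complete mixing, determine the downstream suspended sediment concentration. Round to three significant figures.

Conservation of mass: C = (35900·23.00 + 1240·542.0) / 37140 = 1498000/37140 = 40.33 mg/L.

40.3 mg/L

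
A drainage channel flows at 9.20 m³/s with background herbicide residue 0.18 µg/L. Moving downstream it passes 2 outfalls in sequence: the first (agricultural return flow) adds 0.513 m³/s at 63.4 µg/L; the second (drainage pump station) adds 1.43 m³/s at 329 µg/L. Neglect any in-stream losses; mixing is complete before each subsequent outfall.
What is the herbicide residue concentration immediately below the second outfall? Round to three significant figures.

45.3 µg/L

After outfall 1: Q = 9.200 + 0.5130 = 9.713 m³/s; C = (9.200·0.1800 + 0.5130·63.40)/9.713 = 3.519 µg/L.
After outfall 2: Q = 9.713 + 1.430 = 11.14 m³/s; C = (9.713·3.519 + 1.430·329.0)/11.14 = 45.29 µg/L.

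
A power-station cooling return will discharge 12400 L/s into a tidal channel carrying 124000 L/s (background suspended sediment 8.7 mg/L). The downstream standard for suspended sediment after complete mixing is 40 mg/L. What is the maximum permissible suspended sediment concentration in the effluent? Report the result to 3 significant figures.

353 mg/L

At the limit, (Qr·Cr + Qe·Cₑ)/(Qr + Qe) = 40:
Cₑ = (136400·40 − 124000·8.700) / 12400 = 353.0 mg/L.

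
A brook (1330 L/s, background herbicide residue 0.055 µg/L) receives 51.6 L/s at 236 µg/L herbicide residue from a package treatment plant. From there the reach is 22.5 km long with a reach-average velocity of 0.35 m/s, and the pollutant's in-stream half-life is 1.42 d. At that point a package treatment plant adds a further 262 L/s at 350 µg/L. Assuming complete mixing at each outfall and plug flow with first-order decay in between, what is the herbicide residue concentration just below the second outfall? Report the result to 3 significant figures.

After mixing, C = (1330·0.05500 + 51.60·236.0) / 1382 = 12250/1382 = 8.867 µg/L; combined flow 1382 L/s.
Travel time t = 22.5·1000 / 0.35 = 64290 s = 17.86 h.
Half-life 1.42 d → k = ln 2 / 1.42 = 0.4881 d⁻¹.
Decay over the reach: 8.867·exp(−kt) = 8.867·0.6955 = 6.167 µg/L.
Second outfall: C = (1382·6.167 + 262.0·350.0)/1644 = 60.98 µg/L.

61.0 µg/L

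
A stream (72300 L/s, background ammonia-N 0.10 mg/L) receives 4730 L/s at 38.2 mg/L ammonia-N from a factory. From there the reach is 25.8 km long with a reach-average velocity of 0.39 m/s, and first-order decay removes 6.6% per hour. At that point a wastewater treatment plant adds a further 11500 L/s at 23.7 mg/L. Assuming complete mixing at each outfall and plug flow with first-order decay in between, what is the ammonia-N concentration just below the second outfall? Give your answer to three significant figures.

Flow-weighted average: C = (72300·0.1000 + 4730·38.20) / 77030 = 187900/77030 = 2.440 mg/L; combined flow 77030 L/s.
Travel time t = 25.8·1000 / 0.39 = 66150 s = 18.38 h.
6.6%/h lost → k = −ln(1 − 0.066) = 0.06828 h⁻¹.
After decay, C = 2.440 × e^(−kt) = 2.440 × 0.2852 = 0.6957 mg/L.
Second outfall: C = (77030·0.6957 + 11500·23.70)/88530 = 3.684 mg/L.

3.68 mg/L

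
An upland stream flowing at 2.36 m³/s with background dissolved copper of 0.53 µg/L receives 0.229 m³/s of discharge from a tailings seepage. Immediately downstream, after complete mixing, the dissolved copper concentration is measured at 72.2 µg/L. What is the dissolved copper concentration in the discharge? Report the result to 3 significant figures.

811 µg/L

Mass balance: 2.360·0.5300 + 0.2290·Cₑ = 2.589·72.20
→ Cₑ = (2.589·72.20 − 2.360·0.5300) / 0.2290 = 810.8 µg/L.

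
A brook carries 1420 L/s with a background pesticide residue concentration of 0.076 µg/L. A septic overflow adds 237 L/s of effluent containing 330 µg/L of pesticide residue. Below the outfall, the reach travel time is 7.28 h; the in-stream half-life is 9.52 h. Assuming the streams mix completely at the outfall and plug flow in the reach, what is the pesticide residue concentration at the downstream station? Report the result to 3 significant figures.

27.8 µg/L

Flow-weighted average: C = (1420·0.07600 + 237.0·330.0) / 1657 = 78320/1657 = 47.26 µg/L.
Half-life 9.52 h → k = ln 2 / 9.52 = 0.07281 h⁻¹ = 1.747 d⁻¹.
First-order decay: C = 47.26·exp(−k·t) = 47.26·0.5886 = 27.82 µg/L.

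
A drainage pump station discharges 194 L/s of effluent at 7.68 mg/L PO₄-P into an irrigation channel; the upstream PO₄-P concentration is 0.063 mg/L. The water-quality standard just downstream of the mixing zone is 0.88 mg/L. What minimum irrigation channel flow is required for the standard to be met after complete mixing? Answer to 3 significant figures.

Set C_mix = 0.88: (Q·0.06300 + 194.0·7.680) / (Q + 194.0) = 0.88
→ Q = 194.0·(7.680 − 0.88)/(0.88 − 0.06300) = 1615 L/s.

1610 L/s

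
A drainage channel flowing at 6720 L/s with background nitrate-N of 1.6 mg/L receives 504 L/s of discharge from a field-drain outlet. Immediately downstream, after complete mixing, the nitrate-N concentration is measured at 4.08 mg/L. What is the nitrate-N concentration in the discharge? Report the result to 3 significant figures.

Mass balance: 6720·1.600 + 504.0·Cₑ = 7224·4.080
→ Cₑ = (7224·4.080 − 6720·1.600) / 504.0 = 37.15 mg/L.

37.1 mg/L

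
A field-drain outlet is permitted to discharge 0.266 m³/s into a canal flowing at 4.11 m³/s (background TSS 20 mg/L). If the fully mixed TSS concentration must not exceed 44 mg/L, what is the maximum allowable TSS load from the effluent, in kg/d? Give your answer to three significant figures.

9530 kg/d

Mass balance at the limit: 4.110·20.00 + 0.2660·Cₑ = 4.376·44 → Cₑ = 414.8 mg/L.
Load = 0.2660 m³/s × 414.8 g/m³ × 86 400 s/d = 9534 kg/d.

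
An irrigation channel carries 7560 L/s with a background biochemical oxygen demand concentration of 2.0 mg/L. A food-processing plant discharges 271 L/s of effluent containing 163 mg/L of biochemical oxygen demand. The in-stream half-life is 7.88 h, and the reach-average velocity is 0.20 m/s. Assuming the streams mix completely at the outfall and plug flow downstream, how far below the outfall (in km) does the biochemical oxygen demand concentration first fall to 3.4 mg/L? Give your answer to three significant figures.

6.55 km

Mass balance: C = (7560·2.000 + 271.0·163.0) / 7831 = 59290/7831 = 7.572 mg/L.
Half-life 7.88 h → k = ln 2 / 7.88 = 0.08796 h⁻¹ = 2.111 d⁻¹.
Set 7.572·exp(−k·t) = 3.4 → t = ln(7.572/3.4)/k = 32770 s = 9.102 h.
Distance = v·t = 0.20·32770 = 6553 m = 6.553 km.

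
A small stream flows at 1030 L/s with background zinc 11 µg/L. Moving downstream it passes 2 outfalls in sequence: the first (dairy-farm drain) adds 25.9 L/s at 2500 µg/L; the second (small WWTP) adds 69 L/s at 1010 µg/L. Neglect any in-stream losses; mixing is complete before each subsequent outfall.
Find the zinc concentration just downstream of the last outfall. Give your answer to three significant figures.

After outfall 1: Q = 1030 + 25.90 = 1056 L/s; C = (1030·11.00 + 25.90·2500)/1056 = 72.05 µg/L.
After outfall 2: Q = 1056 + 69.00 = 1125 L/s; C = (1056·72.05 + 69.00·1010)/1125 = 129.6 µg/L.

130 µg/L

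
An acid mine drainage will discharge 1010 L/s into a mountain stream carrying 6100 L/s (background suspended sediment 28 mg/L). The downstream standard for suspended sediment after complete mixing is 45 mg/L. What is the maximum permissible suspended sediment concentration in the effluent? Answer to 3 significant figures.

At the limit, (Qr·Cr + Qe·Cₑ)/(Qr + Qe) = 45:
Cₑ = (7110·45 − 6100·28.00) / 1010 = 147.7 mg/L.

148 mg/L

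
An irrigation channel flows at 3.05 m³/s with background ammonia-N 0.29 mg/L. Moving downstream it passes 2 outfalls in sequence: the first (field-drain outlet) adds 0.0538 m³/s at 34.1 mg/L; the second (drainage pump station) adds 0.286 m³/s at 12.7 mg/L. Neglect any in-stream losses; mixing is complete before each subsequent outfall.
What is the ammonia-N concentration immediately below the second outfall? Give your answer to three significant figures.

1.87 mg/L

Below outfall 1: Q → 3.104 m³/s, C = (3.050·0.2900 + 0.05380·34.10)/3.104 = 0.8760 mg/L.
Below outfall 2: Q → 3.390 m³/s, C = (3.104·0.8760 + 0.2860·12.70)/3.390 = 1.874 mg/L.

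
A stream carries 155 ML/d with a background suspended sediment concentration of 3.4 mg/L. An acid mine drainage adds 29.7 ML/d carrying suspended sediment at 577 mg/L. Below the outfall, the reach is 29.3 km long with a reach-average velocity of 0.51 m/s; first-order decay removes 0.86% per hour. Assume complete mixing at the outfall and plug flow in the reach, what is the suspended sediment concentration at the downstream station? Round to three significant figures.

After mixing, C = (155.0·3.400 + 29.70·577.0) / 184.7 = 17660/184.7 = 95.64 mg/L.
Travel time t = 29.3·1000 / 0.51 = 57450 s = 15.96 h.
0.86%/h lost → k = −ln(1 − 0.0086) = 0.008637 h⁻¹.
Applying C = C₀e^(−kt): 95.64 × 0.8712 = 83.32 mg/L.

83.3 mg/L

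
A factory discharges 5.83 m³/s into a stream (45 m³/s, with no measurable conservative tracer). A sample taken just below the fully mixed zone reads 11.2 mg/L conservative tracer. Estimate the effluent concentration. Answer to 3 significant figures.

97.6 mg/L

Mass balance: 45.00·0 + 5.830·Cₑ = 50.83·11.20
→ Cₑ = (50.83·11.20 − 45.00·0) / 5.830 = 97.65 mg/L.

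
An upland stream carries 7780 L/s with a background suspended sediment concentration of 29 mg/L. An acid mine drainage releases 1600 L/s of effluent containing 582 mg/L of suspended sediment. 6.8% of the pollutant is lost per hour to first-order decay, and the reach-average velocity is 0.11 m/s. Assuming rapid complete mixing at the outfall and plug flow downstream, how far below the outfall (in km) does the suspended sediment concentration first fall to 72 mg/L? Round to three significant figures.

3.03 km

After mixing, C = (7780·29.00 + 1600·582.0) / 9380 = 1157000/9380 = 123.3 mg/L.
6.8%/h lost → k = −ln(1 − 0.068) = 0.07042 h⁻¹.
Set 123.3·exp(−k·t) = 72 → t = ln(123.3/72)/k = 27510 s = 7.642 h.
Distance = v·t = 0.11·27510 = 3026 m = 3.026 km.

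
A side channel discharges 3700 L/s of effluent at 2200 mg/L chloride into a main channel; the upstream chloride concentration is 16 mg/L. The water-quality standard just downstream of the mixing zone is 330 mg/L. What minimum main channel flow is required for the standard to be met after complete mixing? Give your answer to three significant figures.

22000 L/s

Set C_mix = 330: (Q·16.00 + 3700·2200) / (Q + 3700) = 330
→ Q = 3700·(2200 − 330)/(330 − 16.00) = 22040 L/s.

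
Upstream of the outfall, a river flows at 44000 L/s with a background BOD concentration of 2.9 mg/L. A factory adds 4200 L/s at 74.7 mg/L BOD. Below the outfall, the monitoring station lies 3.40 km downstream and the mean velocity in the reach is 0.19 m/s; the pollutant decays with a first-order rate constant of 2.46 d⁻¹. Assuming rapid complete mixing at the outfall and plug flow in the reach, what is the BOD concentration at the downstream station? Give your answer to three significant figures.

Conservation of mass: C = (44000·2.900 + 4200·74.70) / 48200 = 441300/48200 = 9.156 mg/L.
Travel time t = 3.40·1000 / 0.19 = 17890 s = 4.971 h.
Decay over the reach: 9.156·exp(−kt) = 9.156·0.6008 = 5.501 mg/L.

5.50 mg/L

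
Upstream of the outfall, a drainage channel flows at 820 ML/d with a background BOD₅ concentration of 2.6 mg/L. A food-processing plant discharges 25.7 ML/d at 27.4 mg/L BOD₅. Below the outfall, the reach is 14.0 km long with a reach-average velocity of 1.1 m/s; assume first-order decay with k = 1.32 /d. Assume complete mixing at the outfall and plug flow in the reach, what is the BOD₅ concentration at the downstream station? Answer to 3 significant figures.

2.76 mg/L

Mass balance: C = (820.0·2.600 + 25.70·27.40) / 845.7 = 2836/845.7 = 3.354 mg/L.
Travel time t = 14.0·1000 / 1.1 = 12730 s = 3.535 h.
Decay over the reach: 3.354·exp(−kt) = 3.354·0.8233 = 2.761 mg/L.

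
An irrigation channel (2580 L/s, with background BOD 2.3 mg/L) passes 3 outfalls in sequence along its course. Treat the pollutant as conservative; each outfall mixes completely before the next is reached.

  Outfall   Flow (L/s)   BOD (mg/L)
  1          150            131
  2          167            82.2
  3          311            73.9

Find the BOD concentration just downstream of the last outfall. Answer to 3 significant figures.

Outfall 1: combined Q = 2730 L/s; C = (2580·2.300 + 150.0·131.0)/2730 = 9.371 mg/L.
Outfall 2: combined Q = 2897 L/s; C = (2730·9.371 + 167.0·82.20)/2897 = 13.57 mg/L.
Outfall 3: combined Q = 3208 L/s; C = (2897·13.57 + 311.0·73.90)/3208 = 19.42 mg/L.

19.4 mg/L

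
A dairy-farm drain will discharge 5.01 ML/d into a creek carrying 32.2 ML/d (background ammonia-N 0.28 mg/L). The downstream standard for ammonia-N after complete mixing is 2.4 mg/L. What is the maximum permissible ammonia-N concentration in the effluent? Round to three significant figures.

At the limit, (Qr·Cr + Qe·Cₑ)/(Qr + Qe) = 2.4:
Cₑ = (37.21·2.4 − 32.20·0.2800) / 5.010 = 16.03 mg/L.

16.0 mg/L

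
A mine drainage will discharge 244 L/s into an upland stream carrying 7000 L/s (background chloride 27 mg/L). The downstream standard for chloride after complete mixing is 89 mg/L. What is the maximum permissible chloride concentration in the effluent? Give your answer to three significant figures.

1870 mg/L

At the limit, (Qr·Cr + Qe·Cₑ)/(Qr + Qe) = 89:
Cₑ = (7244·89 − 7000·27.00) / 244.0 = 1868 mg/L.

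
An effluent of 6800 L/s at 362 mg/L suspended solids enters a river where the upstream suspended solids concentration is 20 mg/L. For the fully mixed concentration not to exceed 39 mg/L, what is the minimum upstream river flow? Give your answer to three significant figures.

Set C_mix = 39: (Q·20.00 + 6800·362.0) / (Q + 6800) = 39
→ Q = 6800·(362.0 − 39)/(39 − 20.00) = 115600 L/s.

116000 L/s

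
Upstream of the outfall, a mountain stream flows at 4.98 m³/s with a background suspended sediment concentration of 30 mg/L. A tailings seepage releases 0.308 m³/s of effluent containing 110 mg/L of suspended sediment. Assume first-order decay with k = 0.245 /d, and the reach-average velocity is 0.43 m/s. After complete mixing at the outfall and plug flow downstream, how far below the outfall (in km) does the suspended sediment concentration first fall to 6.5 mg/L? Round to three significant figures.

254 km

After mixing, C = (4.980·30.00 + 0.3080·110.0) / 5.288 = 183.3/5.288 = 34.66 mg/L.
Set 34.66·exp(−k·t) = 6.5 → t = ln(34.66/6.5)/k = 590300 s = 164.0 h.
Distance = v·t = 0.43·590300 = 253800 m = 253.8 km.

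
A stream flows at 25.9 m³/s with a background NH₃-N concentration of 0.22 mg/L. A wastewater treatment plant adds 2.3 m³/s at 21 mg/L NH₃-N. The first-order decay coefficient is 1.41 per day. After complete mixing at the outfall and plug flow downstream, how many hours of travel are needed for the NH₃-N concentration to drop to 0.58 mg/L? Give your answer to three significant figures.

Flow-weighted average: C = (25.90·0.2200 + 2.300·21.00) / 28.20 = 54.00/28.20 = 1.915 mg/L.
1.915·exp(−k·t) = 0.58 → t = ln(1.915/0.58)/k = 73190 s = 20.33 h.

20.3 h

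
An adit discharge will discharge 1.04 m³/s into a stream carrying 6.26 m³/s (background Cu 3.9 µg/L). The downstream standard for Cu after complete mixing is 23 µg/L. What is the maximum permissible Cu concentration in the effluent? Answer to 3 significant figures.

138 µg/L

At the limit, (Qr·Cr + Qe·Cₑ)/(Qr + Qe) = 23:
Cₑ = (7.300·23 − 6.260·3.900) / 1.040 = 138.0 µg/L.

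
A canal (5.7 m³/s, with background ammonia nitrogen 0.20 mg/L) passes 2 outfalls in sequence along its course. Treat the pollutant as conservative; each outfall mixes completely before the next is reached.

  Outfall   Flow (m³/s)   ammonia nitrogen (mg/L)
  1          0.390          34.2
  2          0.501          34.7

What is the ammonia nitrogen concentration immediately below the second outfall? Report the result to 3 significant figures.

4.83 mg/L

Below outfall 1: Q → 6.090 m³/s, C = (5.700·0.2000 + 0.3900·34.20)/6.090 = 2.377 mg/L.
Below outfall 2: Q → 6.591 m³/s, C = (6.090·2.377 + 0.5010·34.70)/6.591 = 4.834 mg/L.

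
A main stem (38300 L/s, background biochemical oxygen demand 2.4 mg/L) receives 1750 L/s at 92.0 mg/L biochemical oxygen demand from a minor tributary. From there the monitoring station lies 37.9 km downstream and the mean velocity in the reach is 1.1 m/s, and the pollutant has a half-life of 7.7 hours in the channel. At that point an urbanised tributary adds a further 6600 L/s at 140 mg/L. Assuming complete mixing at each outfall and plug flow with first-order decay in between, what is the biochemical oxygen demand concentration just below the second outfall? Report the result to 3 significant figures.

Conservation of mass: C = (38300·2.400 + 1750·92.00) / 40050 = 252900/40050 = 6.315 mg/L; combined flow 40050 L/s.
Travel time t = 37.9·1000 / 1.1 = 34450 s = 9.571 h.
Half-life 7.7 h → k = ln 2 / 7.7 = 0.09002 h⁻¹ = 2.160 d⁻¹.
First-order decay: C = 6.315·exp(−k·t) = 6.315·0.4225 = 2.668 mg/L.
Second outfall: C = (40050·2.668 + 6600·140.0)/46650 = 22.10 mg/L.

22.1 mg/L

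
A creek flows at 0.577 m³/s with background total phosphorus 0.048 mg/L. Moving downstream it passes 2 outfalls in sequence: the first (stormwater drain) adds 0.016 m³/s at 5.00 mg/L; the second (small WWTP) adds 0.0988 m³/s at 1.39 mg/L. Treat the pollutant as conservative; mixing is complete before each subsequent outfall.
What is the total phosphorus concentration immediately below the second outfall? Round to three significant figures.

After outfall 1: Q = 0.5770 + 0.01600 = 0.5930 m³/s; C = (0.5770·0.04800 + 0.01600·5.000)/0.5930 = 0.1816 mg/L.
After outfall 2: Q = 0.5930 + 0.09880 = 0.6918 m³/s; C = (0.5930·0.1816 + 0.09880·1.390)/0.6918 = 0.3542 mg/L.

0.354 mg/L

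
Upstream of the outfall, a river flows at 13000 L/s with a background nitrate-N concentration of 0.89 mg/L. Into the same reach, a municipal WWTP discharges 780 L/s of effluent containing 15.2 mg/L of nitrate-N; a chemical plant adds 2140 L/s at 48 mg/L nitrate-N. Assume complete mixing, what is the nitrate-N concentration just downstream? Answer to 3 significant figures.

7.92 mg/L

Flow-weighted average: C = (13000·0.8900 + 780.0·15.20 + 2140·48.00) / 15920 = 126100/15920 = 7.924 mg/L.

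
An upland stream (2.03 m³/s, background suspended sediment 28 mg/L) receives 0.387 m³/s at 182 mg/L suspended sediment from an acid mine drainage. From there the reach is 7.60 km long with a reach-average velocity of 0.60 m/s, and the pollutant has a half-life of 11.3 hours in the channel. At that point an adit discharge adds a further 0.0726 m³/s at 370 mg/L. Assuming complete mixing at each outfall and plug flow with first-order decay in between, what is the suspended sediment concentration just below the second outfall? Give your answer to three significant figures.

After mixing, C = (2.030·28.00 + 0.3870·182.0) / 2.417 = 127.3/2.417 = 52.66 mg/L; combined flow 2.417 m³/s.
Travel time t = 7.60·1000 / 0.60 = 12670 s = 3.519 h.
Half-life 11.3 h → k = ln 2 / 11.3 = 0.06134 h⁻¹ = 1.472 d⁻¹.
Decay over the reach: 52.66·exp(−kt) = 52.66·0.8059 = 42.44 mg/L.
Second outfall: C = (2.417·42.44 + 0.07260·370.0)/2.490 = 51.99 mg/L.

52.0 mg/L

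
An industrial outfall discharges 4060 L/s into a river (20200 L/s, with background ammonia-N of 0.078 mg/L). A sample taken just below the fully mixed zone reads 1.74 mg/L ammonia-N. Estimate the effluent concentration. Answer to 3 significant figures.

10.0 mg/L

Mass balance: 20200·0.07800 + 4060·Cₑ = 24260·1.740
→ Cₑ = (24260·1.740 − 20200·0.07800) / 4060 = 10.01 mg/L.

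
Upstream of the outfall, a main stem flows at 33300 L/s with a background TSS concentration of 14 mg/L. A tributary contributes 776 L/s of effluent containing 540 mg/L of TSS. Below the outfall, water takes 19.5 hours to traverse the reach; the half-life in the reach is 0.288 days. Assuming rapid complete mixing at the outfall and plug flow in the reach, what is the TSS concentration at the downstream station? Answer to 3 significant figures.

3.68 mg/L

Mixed concentration C = ΣQC/ΣQ = (33300·14.00 + 776.0·540.0) / 34080 = 885200/34080 = 25.98 mg/L.
Half-life 0.288 d → k = ln 2 / 0.288 = 2.407 d⁻¹.
After decay, C = 25.98 × e^(−kt) = 25.98 × 0.1415 = 3.676 mg/L.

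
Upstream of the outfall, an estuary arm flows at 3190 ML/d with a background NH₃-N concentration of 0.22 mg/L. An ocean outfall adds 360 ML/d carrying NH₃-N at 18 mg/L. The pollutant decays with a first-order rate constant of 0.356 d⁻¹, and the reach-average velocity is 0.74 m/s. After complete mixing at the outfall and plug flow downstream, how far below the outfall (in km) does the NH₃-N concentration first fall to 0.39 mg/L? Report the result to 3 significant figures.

Mixed concentration C = ΣQC/ΣQ = (3190·0.2200 + 360.0·18.00) / 3550 = 7182/3550 = 2.023 mg/L.
Set 2.023·exp(−k·t) = 0.39 → t = ln(2.023/0.39)/k = 399500 s = 111.0 h.
Distance = v·t = 0.74·399500 = 295700 m = 295.7 km.

296 km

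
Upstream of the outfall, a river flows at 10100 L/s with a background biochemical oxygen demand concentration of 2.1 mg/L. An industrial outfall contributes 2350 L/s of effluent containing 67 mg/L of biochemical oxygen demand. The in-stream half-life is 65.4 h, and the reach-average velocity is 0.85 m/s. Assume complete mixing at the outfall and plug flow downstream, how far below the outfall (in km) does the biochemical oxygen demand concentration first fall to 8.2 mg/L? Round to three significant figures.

162 km

Flow-weighted average: C = (10100·2.100 + 2350·67.00) / 12450 = 178700/12450 = 14.35 mg/L.
Half-life 65.4 h → k = ln 2 / 65.4 = 0.01060 h⁻¹ = 0.2544 d⁻¹.
Set 14.35·exp(−k·t) = 8.2 → t = ln(14.35/8.2)/k = 190100 s = 52.80 h.
Distance = v·t = 0.85·190100 = 161600 m = 161.6 km.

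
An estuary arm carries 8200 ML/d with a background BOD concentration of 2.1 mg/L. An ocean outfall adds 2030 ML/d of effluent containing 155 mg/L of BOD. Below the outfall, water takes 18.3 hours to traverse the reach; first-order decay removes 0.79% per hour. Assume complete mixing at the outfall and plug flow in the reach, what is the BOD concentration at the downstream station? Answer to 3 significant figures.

Flow-weighted average: C = (8200·2.100 + 2030·155.0) / 10230 = 331900/10230 = 32.44 mg/L.
0.79%/h lost → k = −ln(1 − 0.0079) = 0.007931 h⁻¹.
First-order decay: C = 32.44·exp(−k·t) = 32.44·0.8649 = 28.06 mg/L.

28.1 mg/L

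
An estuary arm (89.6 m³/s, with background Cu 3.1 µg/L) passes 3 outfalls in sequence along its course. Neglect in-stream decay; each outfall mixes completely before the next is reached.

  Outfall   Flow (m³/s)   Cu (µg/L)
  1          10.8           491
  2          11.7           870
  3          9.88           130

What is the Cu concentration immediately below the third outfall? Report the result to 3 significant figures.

Outfall 1: combined Q = 100.4 m³/s; C = (89.60·3.100 + 10.80·491.0)/100.4 = 55.58 µg/L.
Outfall 2: combined Q = 112.1 m³/s; C = (100.4·55.58 + 11.70·870.0)/112.1 = 140.6 µg/L.
Outfall 3: combined Q = 122.0 m³/s; C = (112.1·140.6 + 9.880·130.0)/122.0 = 139.7 µg/L.

140 µg/L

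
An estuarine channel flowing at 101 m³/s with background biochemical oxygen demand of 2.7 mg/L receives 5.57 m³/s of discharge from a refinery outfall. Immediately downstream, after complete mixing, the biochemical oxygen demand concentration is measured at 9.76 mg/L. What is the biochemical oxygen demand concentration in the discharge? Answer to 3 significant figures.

138 mg/L

Mass balance: 101.0·2.700 + 5.570·Cₑ = 106.6·9.760
→ Cₑ = (106.6·9.760 − 101.0·2.700) / 5.570 = 137.8 mg/L.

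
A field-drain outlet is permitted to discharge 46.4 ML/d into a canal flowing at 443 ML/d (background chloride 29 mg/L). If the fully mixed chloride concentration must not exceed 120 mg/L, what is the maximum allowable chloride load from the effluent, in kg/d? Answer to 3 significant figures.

Mass balance at the limit: 443.0·29.00 + 46.40·Cₑ = 489.4·120 → Cₑ = 988.8 mg/L.
46.40 ML/d = 0.5370 m³/s. Load = 0.5370 m³/s × 988.8 g/m³ × 86 400 s/d = 45880 kg/d.

45900 kg/d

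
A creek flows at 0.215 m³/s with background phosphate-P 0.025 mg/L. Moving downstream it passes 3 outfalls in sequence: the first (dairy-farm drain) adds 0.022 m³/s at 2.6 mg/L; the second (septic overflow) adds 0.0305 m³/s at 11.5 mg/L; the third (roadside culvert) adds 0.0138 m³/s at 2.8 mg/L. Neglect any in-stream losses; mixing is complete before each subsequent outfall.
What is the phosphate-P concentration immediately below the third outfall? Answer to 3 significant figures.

Below outfall 1: Q → 0.2370 m³/s, C = (0.2150·0.02500 + 0.02200·2.600)/0.2370 = 0.2640 mg/L.
Below outfall 2: Q → 0.2675 m³/s, C = (0.2370·0.2640 + 0.03050·11.50)/0.2675 = 1.545 mg/L.
Below outfall 3: Q → 0.2813 m³/s, C = (0.2675·1.545 + 0.01380·2.800)/0.2813 = 1.607 mg/L.

1.61 mg/L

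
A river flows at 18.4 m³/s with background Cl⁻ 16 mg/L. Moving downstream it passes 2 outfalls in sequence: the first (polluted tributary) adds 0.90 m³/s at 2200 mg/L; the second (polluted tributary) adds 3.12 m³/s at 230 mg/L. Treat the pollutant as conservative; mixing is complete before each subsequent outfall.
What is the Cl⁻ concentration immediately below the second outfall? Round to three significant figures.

133 mg/L

After outfall 1: Q = 18.40 + 0.9000 = 19.30 m³/s; C = (18.40·16.00 + 0.9000·2200)/19.30 = 117.8 mg/L.
After outfall 2: Q = 19.30 + 3.120 = 22.42 m³/s; C = (19.30·117.8 + 3.120·230.0)/22.42 = 133.5 mg/L.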